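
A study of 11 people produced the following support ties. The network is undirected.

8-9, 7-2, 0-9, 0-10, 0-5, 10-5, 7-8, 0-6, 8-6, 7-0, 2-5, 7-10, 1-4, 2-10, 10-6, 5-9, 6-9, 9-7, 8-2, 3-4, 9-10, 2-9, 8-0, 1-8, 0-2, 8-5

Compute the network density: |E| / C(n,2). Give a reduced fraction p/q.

There are 26 edges and 11 nodes, so the maximum possible is C(11,2) = 55.
Density = 26/55.

26/55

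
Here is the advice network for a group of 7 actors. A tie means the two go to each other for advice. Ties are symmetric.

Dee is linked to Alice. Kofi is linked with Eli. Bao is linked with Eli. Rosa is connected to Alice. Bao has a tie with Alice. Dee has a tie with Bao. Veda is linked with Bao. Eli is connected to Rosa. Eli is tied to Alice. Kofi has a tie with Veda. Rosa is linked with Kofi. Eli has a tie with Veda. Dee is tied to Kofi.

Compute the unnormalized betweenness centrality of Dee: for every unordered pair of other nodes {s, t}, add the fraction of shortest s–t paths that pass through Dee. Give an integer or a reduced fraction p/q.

2/3

Pairs whose geodesics pass through Dee — Alice–Kofi: 1/3; Bao–Kofi: 1/3.
All other pairs contribute 0.
Summing the contributions gives betweenness(Dee) = 2/3.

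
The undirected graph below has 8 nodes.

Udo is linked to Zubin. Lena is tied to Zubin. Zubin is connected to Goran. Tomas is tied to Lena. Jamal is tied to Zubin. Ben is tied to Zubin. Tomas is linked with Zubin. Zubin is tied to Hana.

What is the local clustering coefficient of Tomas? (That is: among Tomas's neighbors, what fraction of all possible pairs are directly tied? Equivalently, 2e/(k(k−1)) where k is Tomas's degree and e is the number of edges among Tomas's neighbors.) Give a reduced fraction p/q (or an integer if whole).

Tomas's neighbors: Lena and Zubin (k = 2).
Possible neighbor pairs: C(2,2) = 1. Edges among them: Lena–Zubin → e = 1.
Clustering(Tomas) = 1/1.

1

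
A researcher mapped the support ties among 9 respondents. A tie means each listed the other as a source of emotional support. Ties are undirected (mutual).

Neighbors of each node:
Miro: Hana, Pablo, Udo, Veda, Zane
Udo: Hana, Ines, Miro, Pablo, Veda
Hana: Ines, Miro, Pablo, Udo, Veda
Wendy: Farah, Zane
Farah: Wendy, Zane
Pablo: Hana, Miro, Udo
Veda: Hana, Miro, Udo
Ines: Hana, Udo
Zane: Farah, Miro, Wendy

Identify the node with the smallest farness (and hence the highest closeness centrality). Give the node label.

Farness (sum of distances to all others) for each node — Farah:20, Hana:13, Ines:19, Miro:11, Pablo:15, Udo:13, Veda:15, Wendy:20, Zane:14.
The smallest farness is 11, for Miro, so Miro has the highest closeness.

Miro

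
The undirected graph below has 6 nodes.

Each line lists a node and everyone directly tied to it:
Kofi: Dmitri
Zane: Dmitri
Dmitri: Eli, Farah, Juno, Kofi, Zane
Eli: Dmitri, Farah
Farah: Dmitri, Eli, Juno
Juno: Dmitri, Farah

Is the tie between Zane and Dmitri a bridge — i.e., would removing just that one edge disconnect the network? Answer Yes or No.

Yes

Without the Zane–Dmitri edge there is no alternate route between Zane and Dmitri, so the network disconnects. It is a bridge.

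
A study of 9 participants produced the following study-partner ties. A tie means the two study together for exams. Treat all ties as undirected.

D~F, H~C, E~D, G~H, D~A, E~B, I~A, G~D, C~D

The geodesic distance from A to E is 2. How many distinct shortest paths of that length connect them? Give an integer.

The shortest distance is 2, and the only length-2 path is A–D–E. So there is exactly 1 shortest path.

1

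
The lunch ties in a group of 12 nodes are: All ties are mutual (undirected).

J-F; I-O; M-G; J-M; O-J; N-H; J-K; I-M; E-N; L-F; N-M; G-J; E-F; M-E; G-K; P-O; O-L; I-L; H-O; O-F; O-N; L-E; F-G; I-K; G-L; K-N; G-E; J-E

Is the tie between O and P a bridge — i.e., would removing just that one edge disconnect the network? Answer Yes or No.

Without the O–P edge there is no alternate route between O and P, so the network disconnects. It is a bridge.

Yes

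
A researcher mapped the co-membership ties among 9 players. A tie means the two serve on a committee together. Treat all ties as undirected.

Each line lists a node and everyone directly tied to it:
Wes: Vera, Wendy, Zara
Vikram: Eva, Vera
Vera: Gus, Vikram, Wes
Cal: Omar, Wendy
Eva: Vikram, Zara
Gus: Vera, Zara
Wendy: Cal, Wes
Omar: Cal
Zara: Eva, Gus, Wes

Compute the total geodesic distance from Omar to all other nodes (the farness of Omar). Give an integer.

29

Distances from Omar: Cal:1, Eva:5, Gus:5, Vera:4, Vikram:5, Wendy:2, Wes:3, Zara:4.
Sum = 1 + 5 + 5 + 4 + 5 + 2 + 3 + 4 = 29.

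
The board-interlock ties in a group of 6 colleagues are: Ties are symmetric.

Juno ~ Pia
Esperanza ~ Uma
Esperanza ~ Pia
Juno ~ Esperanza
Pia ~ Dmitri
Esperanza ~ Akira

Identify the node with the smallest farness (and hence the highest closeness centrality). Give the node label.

Farness (sum of distances to all others) for each node — Akira:10, Dmitri:11, Esperanza:6, Juno:8, Pia:7, Uma:10.
The smallest farness is 6, for Esperanza, so Esperanza has the highest closeness.

Esperanza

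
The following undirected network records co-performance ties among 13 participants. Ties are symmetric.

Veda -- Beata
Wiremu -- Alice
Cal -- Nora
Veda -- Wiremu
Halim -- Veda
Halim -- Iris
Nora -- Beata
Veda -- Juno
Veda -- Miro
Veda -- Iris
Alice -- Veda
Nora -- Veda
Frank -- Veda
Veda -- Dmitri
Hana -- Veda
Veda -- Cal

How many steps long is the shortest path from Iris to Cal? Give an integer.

One shortest route is Iris – Veda – Cal, which uses 2 edges, and Iris and Cal are not directly tied, so nothing shorter exists. So d(Iris,Cal) = 2.

2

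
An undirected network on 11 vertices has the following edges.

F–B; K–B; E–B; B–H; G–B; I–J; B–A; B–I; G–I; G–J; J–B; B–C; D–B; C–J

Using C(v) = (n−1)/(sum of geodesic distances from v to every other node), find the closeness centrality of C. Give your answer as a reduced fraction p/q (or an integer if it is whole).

5/9

Distances from C: A:2, B:1, D:2, E:2, F:2, G:2, H:2, I:2, J:1, K:2. Sum = 18.
n = 11, so closeness = 10/18 = 5/9.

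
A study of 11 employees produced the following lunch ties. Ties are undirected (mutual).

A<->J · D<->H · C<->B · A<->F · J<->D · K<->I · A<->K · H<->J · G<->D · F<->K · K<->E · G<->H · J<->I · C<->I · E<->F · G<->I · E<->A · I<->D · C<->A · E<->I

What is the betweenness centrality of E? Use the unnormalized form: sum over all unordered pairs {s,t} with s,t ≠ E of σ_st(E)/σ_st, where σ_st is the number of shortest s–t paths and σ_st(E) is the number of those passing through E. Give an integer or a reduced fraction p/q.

7/4

Pairs whose geodesics pass through E — D–F: 1/3; G–A: 1/6; G–F: 1/2; A–I: 1/4; I–F: 1/2.
All other pairs contribute 0.
Summing the contributions gives betweenness(E) = 7/4.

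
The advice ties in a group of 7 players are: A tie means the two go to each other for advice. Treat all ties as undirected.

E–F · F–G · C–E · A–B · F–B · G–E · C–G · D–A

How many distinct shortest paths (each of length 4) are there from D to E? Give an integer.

1

The shortest distance is 4, and the only length-4 path is D–A–B–F–E. So there is exactly 1 shortest path.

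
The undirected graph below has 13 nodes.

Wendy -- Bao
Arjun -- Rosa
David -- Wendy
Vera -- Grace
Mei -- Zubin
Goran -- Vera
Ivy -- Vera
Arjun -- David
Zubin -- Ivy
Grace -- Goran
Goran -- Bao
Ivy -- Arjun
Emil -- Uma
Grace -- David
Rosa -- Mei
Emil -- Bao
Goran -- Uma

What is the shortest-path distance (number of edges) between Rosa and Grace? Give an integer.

3

One shortest route is Rosa – Arjun – David – Grace, which uses 3 edges, and at distance 2 from Rosa we only reach {David, Ivy, Zubin}, which does not include Grace. So d(Rosa,Grace) = 3.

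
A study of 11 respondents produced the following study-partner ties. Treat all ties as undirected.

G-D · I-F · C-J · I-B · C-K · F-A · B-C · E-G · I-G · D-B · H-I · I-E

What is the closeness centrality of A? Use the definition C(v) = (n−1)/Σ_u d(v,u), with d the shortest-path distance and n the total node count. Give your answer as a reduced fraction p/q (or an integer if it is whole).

Distances from A: B:3, C:4, D:4, E:3, F:1, G:3, H:3, I:2, J:5, K:5. Sum = 33.
n = 11, so closeness = 10/33.

10/33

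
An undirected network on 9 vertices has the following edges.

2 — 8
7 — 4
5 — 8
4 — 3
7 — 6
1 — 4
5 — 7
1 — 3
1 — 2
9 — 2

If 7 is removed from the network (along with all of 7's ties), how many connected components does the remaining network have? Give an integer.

2

Without 7, the remaining ties split the others into: {1, 2, 3, 4, 5, 8, 9}; {6}.
That's 2 separate components.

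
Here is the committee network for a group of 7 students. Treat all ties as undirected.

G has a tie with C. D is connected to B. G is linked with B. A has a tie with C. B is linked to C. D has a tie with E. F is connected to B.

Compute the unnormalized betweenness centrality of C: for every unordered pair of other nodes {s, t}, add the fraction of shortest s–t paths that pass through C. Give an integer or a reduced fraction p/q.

Pairs whose geodesics pass through C — B–A: 1; D–A: 1; G–A: 1; F–A: 1; A–E: 1.
All other pairs contribute 0.
Summing the contributions gives betweenness(C) = 5.

5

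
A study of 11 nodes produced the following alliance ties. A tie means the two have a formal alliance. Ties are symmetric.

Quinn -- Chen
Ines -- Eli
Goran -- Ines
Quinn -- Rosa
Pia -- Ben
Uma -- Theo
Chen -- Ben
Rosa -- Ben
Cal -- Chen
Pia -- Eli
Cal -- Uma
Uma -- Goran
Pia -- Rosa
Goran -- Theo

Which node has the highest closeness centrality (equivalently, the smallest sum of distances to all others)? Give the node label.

Farness (sum of distances to all others) for each node — Ben:23, Cal:23, Chen:22, Eli:24, Goran:25, Ines:25, Pia:23, Quinn:26, Rosa:26, Theo:29, Uma:24.
The smallest farness is 22, for Chen, so Chen has the highest closeness.

Chen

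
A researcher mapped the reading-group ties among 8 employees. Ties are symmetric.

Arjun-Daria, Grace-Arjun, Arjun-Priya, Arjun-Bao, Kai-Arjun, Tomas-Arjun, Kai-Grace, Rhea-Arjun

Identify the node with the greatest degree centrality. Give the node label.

Degrees — Arjun:7, Bao:1, Daria:1, Grace:2, Kai:2, Priya:1, Rhea:1, Tomas:1.
The maximum is 7, attained only by Arjun.

Arjun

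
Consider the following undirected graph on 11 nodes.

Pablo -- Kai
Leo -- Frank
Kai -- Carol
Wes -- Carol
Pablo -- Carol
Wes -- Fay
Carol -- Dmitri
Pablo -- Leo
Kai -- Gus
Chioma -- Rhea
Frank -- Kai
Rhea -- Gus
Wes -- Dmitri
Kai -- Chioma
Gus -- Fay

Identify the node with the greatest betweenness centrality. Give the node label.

Kai

Unnormalized betweenness of each node: Carol:12, Chioma:17/6, Dmitri:0, Fay:17/6, Frank:7/3, Gus:28/3, Kai:131/6, Leo:1/2, Pablo:17/3, Rhea:1, Wes:11/3.
Kai has the largest value, 131/6, making it the main broker — the node through which the most shortest paths run.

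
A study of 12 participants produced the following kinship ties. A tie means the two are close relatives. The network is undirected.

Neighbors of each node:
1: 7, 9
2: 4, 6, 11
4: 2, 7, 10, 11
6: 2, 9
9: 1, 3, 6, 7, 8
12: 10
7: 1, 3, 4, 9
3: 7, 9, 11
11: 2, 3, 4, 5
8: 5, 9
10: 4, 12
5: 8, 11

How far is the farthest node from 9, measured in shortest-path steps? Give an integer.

4

Distances from 9: 1:1, 2:2, 3:1, 4:2, 5:2, 6:1, 7:1, 8:1, 10:3, 11:2, 12:4.
The largest is 4 (to 12), so the eccentricity of 9 is 4.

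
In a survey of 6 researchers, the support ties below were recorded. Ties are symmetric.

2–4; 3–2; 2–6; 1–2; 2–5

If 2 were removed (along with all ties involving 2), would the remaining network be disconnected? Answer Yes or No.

Removing 2 leaves {5} with no path to {1}, so the network splits into 5 components. 2 is a cut vertex.

Yes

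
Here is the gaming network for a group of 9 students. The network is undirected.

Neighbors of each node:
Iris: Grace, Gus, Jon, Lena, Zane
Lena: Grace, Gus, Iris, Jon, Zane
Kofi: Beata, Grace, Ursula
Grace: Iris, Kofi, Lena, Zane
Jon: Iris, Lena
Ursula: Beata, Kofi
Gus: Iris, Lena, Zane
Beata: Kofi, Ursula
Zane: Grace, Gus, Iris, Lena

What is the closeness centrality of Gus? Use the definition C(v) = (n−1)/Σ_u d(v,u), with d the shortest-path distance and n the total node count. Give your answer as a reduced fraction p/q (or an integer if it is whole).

Distances from Gus: Beata:4, Grace:2, Iris:1, Jon:2, Kofi:3, Lena:1, Ursula:4, Zane:1. Sum = 18.
n = 9, so closeness = 8/18 = 4/9.

4/9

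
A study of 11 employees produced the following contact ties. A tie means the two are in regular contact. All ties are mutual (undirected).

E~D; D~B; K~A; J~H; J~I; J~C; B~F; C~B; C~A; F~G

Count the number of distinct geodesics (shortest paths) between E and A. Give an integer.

The shortest distance is 4, and the only length-4 path is E–D–B–C–A. So there is exactly 1 shortest path.

1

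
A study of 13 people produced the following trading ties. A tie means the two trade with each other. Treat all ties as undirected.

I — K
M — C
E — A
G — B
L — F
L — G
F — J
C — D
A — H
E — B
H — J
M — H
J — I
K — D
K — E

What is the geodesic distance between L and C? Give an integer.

5

One shortest route is L – F – J – H – M – C, which uses 5 edges, and at distance 4 from L we only reach {A, K, M}, which does not include C. So d(L,C) = 5.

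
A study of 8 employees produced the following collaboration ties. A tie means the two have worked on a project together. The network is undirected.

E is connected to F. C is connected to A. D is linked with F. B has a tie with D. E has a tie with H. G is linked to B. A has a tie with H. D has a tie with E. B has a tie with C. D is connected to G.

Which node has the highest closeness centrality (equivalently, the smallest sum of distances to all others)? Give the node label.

D

Farness (sum of distances to all others) for each node — A:15, B:12, C:14, D:11, E:12, F:14, G:14, H:14.
The smallest farness is 11, for D, so D has the highest closeness.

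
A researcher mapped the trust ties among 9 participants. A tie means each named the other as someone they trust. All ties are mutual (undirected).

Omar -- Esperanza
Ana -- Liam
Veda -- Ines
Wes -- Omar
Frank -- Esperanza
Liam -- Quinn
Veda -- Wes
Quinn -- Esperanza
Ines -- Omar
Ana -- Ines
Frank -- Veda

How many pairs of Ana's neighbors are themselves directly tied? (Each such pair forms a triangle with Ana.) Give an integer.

Ana's neighbors are Ines and Liam, but none of them are tied to each other, so no triangle contains Ana.

0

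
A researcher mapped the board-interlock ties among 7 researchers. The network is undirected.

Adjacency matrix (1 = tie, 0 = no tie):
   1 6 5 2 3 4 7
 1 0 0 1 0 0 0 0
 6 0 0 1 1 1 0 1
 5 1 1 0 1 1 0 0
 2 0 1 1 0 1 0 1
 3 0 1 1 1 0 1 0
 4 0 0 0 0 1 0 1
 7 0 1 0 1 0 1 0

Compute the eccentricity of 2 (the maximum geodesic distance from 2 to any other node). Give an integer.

Distances from 2: 1:2, 3:1, 4:2, 5:1, 6:1, 7:1.
The largest is 2 (to 1 and 4), so the eccentricity of 2 is 2.

2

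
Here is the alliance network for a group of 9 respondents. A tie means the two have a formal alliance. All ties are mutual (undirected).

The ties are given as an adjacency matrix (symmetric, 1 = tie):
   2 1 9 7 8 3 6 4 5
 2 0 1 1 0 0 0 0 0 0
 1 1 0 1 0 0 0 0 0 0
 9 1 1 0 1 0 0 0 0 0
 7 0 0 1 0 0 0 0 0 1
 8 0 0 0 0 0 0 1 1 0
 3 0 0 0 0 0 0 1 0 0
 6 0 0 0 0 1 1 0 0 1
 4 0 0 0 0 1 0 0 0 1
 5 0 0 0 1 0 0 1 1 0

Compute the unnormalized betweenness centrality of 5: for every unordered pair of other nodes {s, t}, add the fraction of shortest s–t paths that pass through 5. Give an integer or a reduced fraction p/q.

17

Pairs whose geodesics pass through 5 — 2–8: 2/2; 2–3: 1; 2–6: 1; 2–4: 1; 1–8: 2/2; 1–3: 1; 1–6: 1; 1–4: 1; 9–8: 2/2; 9–3: 1; 9–6: 1; 9–4: 1; 7–8: 2/2; 7–3: 1 … (+4 more pairs).
All other pairs contribute 0.
Summing the contributions gives betweenness(5) = 17.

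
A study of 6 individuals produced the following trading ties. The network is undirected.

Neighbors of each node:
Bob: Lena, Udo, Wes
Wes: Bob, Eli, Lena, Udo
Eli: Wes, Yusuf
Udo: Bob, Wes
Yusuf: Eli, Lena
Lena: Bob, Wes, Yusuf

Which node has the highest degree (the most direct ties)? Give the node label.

Wes

Degrees — Bob:3, Eli:2, Lena:3, Udo:2, Wes:4, Yusuf:2.
The maximum is 4, attained only by Wes.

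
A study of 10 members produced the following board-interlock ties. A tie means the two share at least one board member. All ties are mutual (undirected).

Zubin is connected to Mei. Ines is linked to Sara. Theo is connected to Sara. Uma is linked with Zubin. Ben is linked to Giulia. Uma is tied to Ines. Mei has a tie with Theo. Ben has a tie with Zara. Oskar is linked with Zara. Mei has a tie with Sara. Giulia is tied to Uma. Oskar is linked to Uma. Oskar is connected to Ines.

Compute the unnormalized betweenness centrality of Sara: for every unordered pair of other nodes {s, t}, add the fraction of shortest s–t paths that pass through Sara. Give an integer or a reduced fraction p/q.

20/3

Pairs whose geodesics pass through Sara — Zara–Theo: 1; Zara–Mei: 1/2; Oskar–Theo: 1; Oskar–Mei: 1/2; Ines–Theo: 1; Ines–Mei: 1; Theo–Uma: 1/2; Theo–Giulia: 1/2; Theo–Ben: 2/3.
All other pairs contribute 0.
Summing the contributions gives betweenness(Sara) = 20/3.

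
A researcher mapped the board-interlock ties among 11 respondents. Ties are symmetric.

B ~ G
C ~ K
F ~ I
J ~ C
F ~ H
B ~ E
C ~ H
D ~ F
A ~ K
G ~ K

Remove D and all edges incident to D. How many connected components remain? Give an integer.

1

D's neighbors (F) remain reachable from one another through other ties, so the rest of the network stays in one piece.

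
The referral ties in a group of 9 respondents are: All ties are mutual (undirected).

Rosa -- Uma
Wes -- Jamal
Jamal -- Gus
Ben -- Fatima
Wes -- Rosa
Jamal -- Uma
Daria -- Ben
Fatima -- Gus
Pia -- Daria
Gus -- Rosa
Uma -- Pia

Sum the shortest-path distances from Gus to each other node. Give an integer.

15

Distances from Gus: Ben:2, Daria:3, Fatima:1, Jamal:1, Pia:3, Rosa:1, Uma:2, Wes:2.
Sum = 2 + 3 + 1 + 1 + 3 + 1 + 2 + 2 = 15.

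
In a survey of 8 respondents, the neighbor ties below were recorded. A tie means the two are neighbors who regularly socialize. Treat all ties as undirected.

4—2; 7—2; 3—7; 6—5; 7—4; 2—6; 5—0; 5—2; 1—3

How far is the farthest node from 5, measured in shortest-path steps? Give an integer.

Distances from 5: 0:1, 1:4, 2:1, 3:3, 4:2, 6:1, 7:2.
The largest is 4 (to 1), so the eccentricity of 5 is 4.

4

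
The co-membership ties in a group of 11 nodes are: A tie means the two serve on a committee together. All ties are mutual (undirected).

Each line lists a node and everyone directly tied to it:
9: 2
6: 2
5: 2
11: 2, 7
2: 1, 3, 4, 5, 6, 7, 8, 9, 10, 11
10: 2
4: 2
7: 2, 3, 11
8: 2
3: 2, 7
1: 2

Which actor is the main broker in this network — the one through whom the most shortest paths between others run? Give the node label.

Unnormalized betweenness of each node: 1:0, 2:85/2, 3:0, 4:0, 5:0, 6:0, 7:1/2, 8:0, 9:0, 10:0, 11:0.
2 has the largest value, 85/2, making it the main broker — the node through which the most shortest paths run.

2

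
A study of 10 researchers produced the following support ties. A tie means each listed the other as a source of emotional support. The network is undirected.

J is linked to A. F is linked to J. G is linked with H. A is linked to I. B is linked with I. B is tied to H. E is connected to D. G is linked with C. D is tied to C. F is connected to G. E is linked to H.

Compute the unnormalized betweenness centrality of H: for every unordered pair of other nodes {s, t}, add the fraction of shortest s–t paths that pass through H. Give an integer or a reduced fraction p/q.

Pairs whose geodesics pass through H — E–B: 1; E–I: 1; E–A: 1; E–J: 1; E–F: 1; E–G: 1; B–F: 1; B–G: 1; B–C: 1; B–D: 1; I–G: 1; I–C: 1; I–D: 1; A–D: 1/2.
All other pairs contribute 0.
Summing the contributions gives betweenness(H) = 27/2.

27/2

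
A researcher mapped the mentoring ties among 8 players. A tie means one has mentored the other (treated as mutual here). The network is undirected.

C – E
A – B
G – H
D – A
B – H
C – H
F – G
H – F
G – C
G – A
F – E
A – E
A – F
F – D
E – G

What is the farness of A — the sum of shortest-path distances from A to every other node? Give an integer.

9

Distances from A: B:1, C:2, D:1, E:1, F:1, G:1, H:2.
Sum = 1 + 2 + 1 + 1 + 1 + 1 + 2 = 9.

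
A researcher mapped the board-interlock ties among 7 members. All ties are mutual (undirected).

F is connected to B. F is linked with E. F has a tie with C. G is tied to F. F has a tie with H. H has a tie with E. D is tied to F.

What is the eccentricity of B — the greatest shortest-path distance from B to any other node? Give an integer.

2

Distances from B: C:2, D:2, E:2, F:1, G:2, H:2.
The largest is 2 (to D, G, C, E, and H), so the eccentricity of B is 2.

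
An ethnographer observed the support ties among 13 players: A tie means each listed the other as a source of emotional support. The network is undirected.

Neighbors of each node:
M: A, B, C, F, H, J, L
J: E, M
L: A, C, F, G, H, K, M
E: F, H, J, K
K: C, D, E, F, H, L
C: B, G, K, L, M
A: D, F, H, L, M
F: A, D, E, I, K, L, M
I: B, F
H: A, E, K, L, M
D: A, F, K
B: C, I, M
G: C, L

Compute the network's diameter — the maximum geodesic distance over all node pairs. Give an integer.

Eccentricity of each node (its greatest distance to any other): A:2, B:3, C:2, D:3, E:3, F:2, G:3, H:3, I:3, J:3, K:2, L:2, M:2.
The maximum eccentricity is 3, realized for instance by the pair H–I via H – K – F – I. So the diameter is 3.

3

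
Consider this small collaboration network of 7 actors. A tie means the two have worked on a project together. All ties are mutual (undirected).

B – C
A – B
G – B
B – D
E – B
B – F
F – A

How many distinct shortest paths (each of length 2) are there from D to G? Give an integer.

The shortest distance is 2, and the only length-2 path is D–B–G. So there is exactly 1 shortest path.

1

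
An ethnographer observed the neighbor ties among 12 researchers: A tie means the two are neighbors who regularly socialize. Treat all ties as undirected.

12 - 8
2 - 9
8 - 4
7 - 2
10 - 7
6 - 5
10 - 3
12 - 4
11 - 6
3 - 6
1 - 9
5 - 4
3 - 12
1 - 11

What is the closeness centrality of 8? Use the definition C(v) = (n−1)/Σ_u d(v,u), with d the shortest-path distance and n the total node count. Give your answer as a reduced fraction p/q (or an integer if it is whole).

11/36

Distances from 8: 1:5, 2:5, 3:2, 4:1, 5:2, 6:3, 7:4, 9:6, 10:3, 11:4, 12:1. Sum = 36.
n = 12, so closeness = 11/36.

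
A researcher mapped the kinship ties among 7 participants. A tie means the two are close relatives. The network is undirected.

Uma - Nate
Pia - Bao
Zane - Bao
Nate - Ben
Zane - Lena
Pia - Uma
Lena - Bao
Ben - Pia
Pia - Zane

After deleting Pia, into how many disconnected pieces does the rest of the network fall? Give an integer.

2

Without Pia, the remaining ties split the others into: {Bao, Lena, Zane}; {Ben, Nate, Uma}.
That's 2 separate components.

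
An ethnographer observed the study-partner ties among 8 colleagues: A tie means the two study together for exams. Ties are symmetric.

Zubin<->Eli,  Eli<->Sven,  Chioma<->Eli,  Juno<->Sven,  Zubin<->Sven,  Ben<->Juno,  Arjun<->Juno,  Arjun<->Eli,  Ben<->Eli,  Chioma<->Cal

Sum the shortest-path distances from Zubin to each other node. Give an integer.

Distances from Zubin: Arjun:2, Ben:2, Cal:3, Chioma:2, Eli:1, Juno:2, Sven:1.
Sum = 2 + 2 + 3 + 2 + 1 + 2 + 1 = 13.

13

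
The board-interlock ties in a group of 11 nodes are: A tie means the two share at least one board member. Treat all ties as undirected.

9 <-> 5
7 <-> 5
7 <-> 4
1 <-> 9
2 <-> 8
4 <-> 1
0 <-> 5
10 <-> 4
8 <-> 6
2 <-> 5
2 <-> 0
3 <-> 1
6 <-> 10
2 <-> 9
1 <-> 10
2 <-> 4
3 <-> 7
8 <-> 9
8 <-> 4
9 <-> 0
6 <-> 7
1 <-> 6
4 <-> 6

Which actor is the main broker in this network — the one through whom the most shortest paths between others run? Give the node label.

1

Unnormalized betweenness of each node: 0:0, 1:443/60, 2:239/60, 3:1/3, 4:203/30, 5:69/20, 6:169/60, 7:28/5, 8:26/15, 9:89/15, 10:0.
1 has the largest value, 443/60, making it the main broker — the node through which the most shortest paths run.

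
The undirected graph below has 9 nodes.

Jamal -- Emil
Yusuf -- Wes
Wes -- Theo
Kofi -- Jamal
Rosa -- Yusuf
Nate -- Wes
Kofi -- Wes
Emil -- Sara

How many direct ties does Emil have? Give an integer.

Emil is directly tied to Jamal and Sara. That is 2 neighbors, so the degree of Emil is 2.

2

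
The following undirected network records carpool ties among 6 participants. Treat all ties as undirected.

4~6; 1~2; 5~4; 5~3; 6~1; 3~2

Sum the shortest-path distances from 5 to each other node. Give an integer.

Distances from 5: 1:3, 2:2, 3:1, 4:1, 6:2.
Sum = 3 + 2 + 1 + 1 + 2 = 9.

9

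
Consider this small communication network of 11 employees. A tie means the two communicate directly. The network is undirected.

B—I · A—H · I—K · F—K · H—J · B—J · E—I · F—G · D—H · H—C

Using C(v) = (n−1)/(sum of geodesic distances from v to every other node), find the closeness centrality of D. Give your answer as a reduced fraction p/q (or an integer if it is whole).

10/37

Distances from D: A:2, B:3, C:2, E:5, F:6, G:7, H:1, I:4, J:2, K:5. Sum = 37.
n = 11, so closeness = 10/37.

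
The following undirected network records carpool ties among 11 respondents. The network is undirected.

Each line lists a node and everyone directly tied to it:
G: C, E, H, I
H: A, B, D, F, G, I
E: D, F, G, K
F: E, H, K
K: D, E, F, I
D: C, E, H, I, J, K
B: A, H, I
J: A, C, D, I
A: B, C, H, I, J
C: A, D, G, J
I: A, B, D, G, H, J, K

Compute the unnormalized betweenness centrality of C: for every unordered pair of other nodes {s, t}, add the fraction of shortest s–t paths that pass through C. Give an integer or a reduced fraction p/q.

Pairs whose geodesics pass through C — A–G: 1/3; A–E: 2/9; A–D: 1/4; G–J: 1/2; G–D: 1/4.
All other pairs contribute 0.
Summing the contributions gives betweenness(C) = 14/9.

14/9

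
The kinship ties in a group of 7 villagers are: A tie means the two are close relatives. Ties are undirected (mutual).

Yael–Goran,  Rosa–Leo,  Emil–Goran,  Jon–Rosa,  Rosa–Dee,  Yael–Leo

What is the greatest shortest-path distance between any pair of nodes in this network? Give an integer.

Eccentricity of each node (its greatest distance to any other): Dee:5, Emil:5, Goran:4, Jon:5, Leo:3, Rosa:4, Yael:3.
The maximum eccentricity is 5, realized for instance by the pair Emil–Jon via Emil – Goran – Yael – Leo – Rosa – Jon. So the diameter is 5.

5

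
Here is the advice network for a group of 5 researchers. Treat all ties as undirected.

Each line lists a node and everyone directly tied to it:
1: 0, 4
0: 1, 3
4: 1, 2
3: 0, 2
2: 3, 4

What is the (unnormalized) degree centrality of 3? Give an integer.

3 is directly tied to 0 and 2. That is 2 neighbors, so the degree of 3 is 2.

2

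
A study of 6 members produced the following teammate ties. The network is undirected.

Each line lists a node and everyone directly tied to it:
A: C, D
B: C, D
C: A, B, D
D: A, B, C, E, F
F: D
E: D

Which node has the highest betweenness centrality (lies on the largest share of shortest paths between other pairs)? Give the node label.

Unnormalized betweenness of each node: A:0, B:0, C:1/2, D:15/2, E:0, F:0.
D has the largest value, 15/2, making it the main broker — the node through which the most shortest paths run.

D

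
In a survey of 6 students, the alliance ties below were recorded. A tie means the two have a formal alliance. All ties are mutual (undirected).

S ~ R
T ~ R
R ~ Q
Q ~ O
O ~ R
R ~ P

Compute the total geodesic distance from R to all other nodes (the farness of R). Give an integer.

Distances from R: O:1, P:1, Q:1, S:1, T:1.
Sum = 1 + 1 + 1 + 1 + 1 = 5.

5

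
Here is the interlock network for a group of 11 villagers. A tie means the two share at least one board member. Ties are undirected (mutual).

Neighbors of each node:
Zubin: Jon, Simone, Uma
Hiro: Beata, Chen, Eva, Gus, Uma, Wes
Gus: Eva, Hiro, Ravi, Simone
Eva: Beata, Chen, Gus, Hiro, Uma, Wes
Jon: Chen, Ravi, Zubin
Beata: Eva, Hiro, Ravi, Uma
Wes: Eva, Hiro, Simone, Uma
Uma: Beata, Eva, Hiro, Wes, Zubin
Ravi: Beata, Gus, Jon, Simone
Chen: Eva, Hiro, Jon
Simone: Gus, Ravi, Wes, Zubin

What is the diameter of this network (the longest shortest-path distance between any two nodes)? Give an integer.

Eccentricity of each node (its greatest distance to any other): Beata:2, Chen:3, Eva:2, Gus:2, Hiro:2, Jon:3, Ravi:2, Simone:3, Uma:2, Wes:3, Zubin:2.
The maximum eccentricity is 3, realized for instance by the pair Wes–Jon via Wes – Hiro – Chen – Jon. So the diameter is 3.

3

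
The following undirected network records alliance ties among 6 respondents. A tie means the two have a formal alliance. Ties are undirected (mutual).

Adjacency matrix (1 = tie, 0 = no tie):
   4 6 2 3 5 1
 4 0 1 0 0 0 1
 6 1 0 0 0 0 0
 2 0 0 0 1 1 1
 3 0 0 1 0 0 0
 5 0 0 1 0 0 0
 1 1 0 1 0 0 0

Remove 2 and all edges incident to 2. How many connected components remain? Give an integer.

3

Without 2, the remaining ties split the others into: {1, 4, 6}; {3}; {5}.
That's 3 separate components.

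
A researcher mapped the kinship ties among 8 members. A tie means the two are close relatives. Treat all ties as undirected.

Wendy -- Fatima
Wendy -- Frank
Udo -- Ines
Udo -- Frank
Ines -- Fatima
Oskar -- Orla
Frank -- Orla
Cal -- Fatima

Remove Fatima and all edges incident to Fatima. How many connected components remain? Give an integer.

2

Without Fatima, the remaining ties split the others into: {Frank, Ines, Orla, Oskar, Udo, Wendy}; {Cal}.
That's 2 separate components.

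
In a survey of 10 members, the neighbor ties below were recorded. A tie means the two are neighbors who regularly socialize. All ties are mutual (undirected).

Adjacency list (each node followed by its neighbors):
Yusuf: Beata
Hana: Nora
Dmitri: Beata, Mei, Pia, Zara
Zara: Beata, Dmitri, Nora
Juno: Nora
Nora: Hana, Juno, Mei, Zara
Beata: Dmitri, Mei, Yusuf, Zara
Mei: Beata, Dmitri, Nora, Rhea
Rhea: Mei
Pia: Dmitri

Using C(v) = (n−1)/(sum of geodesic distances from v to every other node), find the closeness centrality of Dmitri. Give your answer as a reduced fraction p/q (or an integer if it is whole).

Distances from Dmitri: Beata:1, Hana:3, Juno:3, Mei:1, Nora:2, Pia:1, Rhea:2, Yusuf:2, Zara:1. Sum = 16.
n = 10, so closeness = 9/16.

9/16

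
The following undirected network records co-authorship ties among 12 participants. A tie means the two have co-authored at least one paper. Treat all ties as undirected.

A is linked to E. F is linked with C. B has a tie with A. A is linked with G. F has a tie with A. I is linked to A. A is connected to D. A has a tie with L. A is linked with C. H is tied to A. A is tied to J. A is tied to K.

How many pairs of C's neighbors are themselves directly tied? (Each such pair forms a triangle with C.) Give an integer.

1

C's neighbors: A and F.
Neighbor pairs that are themselves tied: C–A–F. Each forms one triangle with C, for 1 in total.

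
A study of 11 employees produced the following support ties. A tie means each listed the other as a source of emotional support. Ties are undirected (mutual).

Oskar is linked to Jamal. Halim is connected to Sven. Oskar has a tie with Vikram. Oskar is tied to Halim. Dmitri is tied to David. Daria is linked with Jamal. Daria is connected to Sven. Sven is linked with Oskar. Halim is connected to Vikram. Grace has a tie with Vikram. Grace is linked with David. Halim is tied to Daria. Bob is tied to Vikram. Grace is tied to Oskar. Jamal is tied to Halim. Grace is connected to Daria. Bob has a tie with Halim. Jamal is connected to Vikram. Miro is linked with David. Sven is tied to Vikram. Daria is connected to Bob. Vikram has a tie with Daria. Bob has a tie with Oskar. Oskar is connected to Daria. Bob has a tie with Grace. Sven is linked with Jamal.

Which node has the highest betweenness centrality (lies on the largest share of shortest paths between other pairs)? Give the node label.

Grace

Unnormalized betweenness of each node: Bob:1, Daria:25/6, David:17, Dmitri:0, Grace:21, Halim:1/2, Jamal:0, Miro:0, Oskar:25/6, Sven:0, Vikram:25/6.
Grace has the largest value, 21, making it the main broker — the node through which the most shortest paths run.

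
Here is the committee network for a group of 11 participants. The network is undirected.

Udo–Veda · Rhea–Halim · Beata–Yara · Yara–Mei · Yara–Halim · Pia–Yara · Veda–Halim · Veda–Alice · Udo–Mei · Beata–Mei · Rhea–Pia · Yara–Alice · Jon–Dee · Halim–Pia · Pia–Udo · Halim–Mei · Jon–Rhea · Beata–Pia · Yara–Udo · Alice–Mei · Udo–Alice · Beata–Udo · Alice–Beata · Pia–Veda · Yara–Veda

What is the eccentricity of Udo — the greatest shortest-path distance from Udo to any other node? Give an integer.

4

Distances from Udo: Alice:1, Beata:1, Dee:4, Halim:2, Jon:3, Mei:1, Pia:1, Rhea:2, Veda:1, Yara:1.
The largest is 4 (to Dee), so the eccentricity of Udo is 4.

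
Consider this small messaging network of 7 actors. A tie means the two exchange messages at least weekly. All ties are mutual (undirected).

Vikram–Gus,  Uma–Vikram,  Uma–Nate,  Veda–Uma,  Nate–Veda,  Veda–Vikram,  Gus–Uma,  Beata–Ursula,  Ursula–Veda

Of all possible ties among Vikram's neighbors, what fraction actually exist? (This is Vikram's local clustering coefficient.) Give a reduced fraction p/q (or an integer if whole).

2/3

Vikram's neighbors: Gus, Uma, and Veda (k = 3).
Possible neighbor pairs: C(3,2) = 3. Edges among them: Gus–Uma, Uma–Veda → e = 2.
Clustering(Vikram) = 2/3.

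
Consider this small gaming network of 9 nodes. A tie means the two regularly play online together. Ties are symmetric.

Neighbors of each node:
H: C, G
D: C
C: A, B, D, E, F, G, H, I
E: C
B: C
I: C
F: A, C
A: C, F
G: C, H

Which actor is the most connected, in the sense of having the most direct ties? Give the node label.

C

Degrees — A:2, B:1, C:8, D:1, E:1, F:2, G:2, H:2, I:1.
The maximum is 8, attained only by C.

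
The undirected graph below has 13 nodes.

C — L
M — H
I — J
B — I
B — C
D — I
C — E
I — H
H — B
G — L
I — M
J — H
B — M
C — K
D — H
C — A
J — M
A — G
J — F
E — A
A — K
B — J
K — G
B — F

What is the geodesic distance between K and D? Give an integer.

One shortest route is K – C – B – H – D, which uses 4 edges, and at distance 3 from K we only reach {F, H, I, J, M}, which does not include D. So d(K,D) = 4.

4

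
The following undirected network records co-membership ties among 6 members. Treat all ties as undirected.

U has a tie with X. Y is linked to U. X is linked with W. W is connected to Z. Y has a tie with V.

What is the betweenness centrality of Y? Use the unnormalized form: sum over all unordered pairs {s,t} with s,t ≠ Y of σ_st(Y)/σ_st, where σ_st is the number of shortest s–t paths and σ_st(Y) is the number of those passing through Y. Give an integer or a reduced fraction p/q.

4

Pairs whose geodesics pass through Y — U–V: 1; W–V: 1; X–V: 1; Z–V: 1.
All other pairs contribute 0.
Summing the contributions gives betweenness(Y) = 4.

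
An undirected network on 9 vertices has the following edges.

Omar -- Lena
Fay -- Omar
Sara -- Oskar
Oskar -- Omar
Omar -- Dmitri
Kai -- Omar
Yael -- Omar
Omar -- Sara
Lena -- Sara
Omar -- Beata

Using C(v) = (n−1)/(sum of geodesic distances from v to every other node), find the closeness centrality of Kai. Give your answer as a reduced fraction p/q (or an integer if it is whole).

Distances from Kai: Beata:2, Dmitri:2, Fay:2, Lena:2, Omar:1, Oskar:2, Sara:2, Yael:2. Sum = 15.
n = 9, so closeness = 8/15.

8/15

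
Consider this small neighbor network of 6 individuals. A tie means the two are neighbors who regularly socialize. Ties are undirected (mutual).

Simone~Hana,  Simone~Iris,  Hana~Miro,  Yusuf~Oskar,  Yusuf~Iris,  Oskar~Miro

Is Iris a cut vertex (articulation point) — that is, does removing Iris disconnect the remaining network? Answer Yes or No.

Even without Iris, every remaining node can still reach every other (the residual graph is connected), so Iris is not a cut vertex.

No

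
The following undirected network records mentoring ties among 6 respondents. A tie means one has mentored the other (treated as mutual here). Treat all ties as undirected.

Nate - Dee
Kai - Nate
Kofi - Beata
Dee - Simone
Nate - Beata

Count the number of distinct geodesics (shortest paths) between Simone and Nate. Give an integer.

The shortest distance is 2, and the only length-2 path is Simone–Dee–Nate. So there is exactly 1 shortest path.

1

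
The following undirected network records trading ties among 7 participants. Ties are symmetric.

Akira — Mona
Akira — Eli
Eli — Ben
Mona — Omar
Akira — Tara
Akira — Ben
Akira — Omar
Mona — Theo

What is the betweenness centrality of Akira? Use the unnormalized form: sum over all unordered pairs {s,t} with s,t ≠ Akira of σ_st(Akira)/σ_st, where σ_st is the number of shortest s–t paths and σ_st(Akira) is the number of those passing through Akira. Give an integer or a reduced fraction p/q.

11

Pairs whose geodesics pass through Akira — Mona–Tara: 1; Mona–Eli: 1; Mona–Ben: 1; Omar–Tara: 1; Omar–Eli: 1; Omar–Ben: 1; Tara–Eli: 1; Tara–Ben: 1; Tara–Theo: 1; Eli–Theo: 1; Ben–Theo: 1.
All other pairs contribute 0.
Summing the contributions gives betweenness(Akira) = 11.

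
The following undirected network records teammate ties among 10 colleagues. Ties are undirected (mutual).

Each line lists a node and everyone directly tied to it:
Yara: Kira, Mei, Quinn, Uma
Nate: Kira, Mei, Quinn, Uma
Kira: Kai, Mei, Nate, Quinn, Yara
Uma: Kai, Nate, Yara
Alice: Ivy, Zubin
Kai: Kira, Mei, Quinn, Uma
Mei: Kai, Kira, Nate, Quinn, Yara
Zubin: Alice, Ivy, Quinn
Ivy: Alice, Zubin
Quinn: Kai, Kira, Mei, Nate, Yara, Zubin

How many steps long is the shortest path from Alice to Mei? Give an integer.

One shortest route is Alice – Zubin – Quinn – Mei, which uses 3 edges, and at distance 2 from Alice we only reach {Quinn}, which does not include Mei. So d(Alice,Mei) = 3.

3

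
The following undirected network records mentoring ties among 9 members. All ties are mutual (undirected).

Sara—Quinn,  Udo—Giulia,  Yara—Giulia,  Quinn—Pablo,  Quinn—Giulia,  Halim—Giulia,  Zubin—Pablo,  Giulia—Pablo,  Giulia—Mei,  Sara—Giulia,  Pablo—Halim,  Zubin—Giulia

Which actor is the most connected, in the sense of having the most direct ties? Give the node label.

Degrees — Giulia:8, Halim:2, Mei:1, Pablo:4, Quinn:3, Sara:2, Udo:1, Yara:1, Zubin:2.
The maximum is 8, attained only by Giulia.

Giulia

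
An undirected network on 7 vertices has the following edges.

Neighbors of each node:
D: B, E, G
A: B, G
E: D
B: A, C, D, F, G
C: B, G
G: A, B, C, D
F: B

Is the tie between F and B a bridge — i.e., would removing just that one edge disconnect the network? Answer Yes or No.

Without the F–B edge there is no alternate route between F and B, so the network disconnects. It is a bridge.

Yes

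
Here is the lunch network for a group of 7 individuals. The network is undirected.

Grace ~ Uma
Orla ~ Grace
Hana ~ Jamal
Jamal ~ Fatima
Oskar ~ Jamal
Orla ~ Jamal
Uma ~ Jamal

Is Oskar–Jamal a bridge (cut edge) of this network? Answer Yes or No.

Yes

Without the Oskar–Jamal edge there is no alternate route between Oskar and Jamal, so the network disconnects. It is a bridge.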